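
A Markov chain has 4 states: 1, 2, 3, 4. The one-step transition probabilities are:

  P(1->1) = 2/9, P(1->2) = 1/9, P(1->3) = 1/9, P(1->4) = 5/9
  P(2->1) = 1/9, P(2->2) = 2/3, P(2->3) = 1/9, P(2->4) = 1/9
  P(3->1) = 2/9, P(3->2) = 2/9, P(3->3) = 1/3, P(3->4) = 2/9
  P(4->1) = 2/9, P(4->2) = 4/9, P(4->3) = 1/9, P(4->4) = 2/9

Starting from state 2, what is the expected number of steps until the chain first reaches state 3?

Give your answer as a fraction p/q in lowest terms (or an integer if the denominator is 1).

Answer: 9

Derivation:
Let h_i = expected steps to first reach 3 from state i.
Boundary: h_3 = 0.
First-step equations for the other states:
  h_1 = 1 + 2/9*h_1 + 1/9*h_2 + 1/9*h_3 + 5/9*h_4
  h_2 = 1 + 1/9*h_1 + 2/3*h_2 + 1/9*h_3 + 1/9*h_4
  h_4 = 1 + 2/9*h_1 + 4/9*h_2 + 1/9*h_3 + 2/9*h_4

Substituting h_3 = 0 and rearranging gives the linear system (I - Q) h = 1:
  [7/9, -1/9, -5/9] . (h_1, h_2, h_4) = 1
  [-1/9, 1/3, -1/9] . (h_1, h_2, h_4) = 1
  [-2/9, -4/9, 7/9] . (h_1, h_2, h_4) = 1

Solving yields:
  h_1 = 9
  h_2 = 9
  h_4 = 9

Starting state is 2, so the expected hitting time is h_2 = 9.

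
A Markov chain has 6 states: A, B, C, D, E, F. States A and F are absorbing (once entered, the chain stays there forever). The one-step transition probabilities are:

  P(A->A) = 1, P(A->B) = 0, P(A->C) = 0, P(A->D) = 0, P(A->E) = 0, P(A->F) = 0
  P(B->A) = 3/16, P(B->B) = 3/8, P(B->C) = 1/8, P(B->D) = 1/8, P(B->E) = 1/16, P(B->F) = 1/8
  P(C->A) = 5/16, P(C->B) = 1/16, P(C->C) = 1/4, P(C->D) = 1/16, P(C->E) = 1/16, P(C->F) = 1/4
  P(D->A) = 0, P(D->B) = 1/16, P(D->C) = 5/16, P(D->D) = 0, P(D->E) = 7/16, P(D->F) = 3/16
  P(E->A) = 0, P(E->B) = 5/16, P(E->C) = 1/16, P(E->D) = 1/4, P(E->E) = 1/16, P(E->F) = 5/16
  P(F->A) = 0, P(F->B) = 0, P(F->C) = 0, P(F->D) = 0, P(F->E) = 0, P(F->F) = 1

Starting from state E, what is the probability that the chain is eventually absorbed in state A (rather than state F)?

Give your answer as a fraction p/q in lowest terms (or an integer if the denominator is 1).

Let a_i = P(absorbed in A | start in state i).
Boundary conditions: a_A = 1, a_F = 0.
For each transient state i, a_i = sum_j P(i->j) * a_j:
  a_B = 3/16*a_A + 3/8*a_B + 1/8*a_C + 1/8*a_D + 1/16*a_E + 1/8*a_F
  a_C = 5/16*a_A + 1/16*a_B + 1/4*a_C + 1/16*a_D + 1/16*a_E + 1/4*a_F
  a_D = 0*a_A + 1/16*a_B + 5/16*a_C + 0*a_D + 7/16*a_E + 3/16*a_F
  a_E = 0*a_A + 5/16*a_B + 1/16*a_C + 1/4*a_D + 1/16*a_E + 5/16*a_F

Substituting a_A = 1 and a_F = 0, rearrange to (I - Q) a = r where r[i] = P(i -> A):
  [5/8, -1/8, -1/8, -1/16] . (a_B, a_C, a_D, a_E) = 3/16
  [-1/16, 3/4, -1/16, -1/16] . (a_B, a_C, a_D, a_E) = 5/16
  [-1/16, -5/16, 1, -7/16] . (a_B, a_C, a_D, a_E) = 0
  [-5/16, -1/16, -1/4, 15/16] . (a_B, a_C, a_D, a_E) = 0

Solving yields:
  a_B = 5199/10568
  a_C = 5359/10568
  a_D = 3299/10568
  a_E = 1485/5284

Starting state is E, so the absorption probability is a_E = 1485/5284.

Answer: 1485/5284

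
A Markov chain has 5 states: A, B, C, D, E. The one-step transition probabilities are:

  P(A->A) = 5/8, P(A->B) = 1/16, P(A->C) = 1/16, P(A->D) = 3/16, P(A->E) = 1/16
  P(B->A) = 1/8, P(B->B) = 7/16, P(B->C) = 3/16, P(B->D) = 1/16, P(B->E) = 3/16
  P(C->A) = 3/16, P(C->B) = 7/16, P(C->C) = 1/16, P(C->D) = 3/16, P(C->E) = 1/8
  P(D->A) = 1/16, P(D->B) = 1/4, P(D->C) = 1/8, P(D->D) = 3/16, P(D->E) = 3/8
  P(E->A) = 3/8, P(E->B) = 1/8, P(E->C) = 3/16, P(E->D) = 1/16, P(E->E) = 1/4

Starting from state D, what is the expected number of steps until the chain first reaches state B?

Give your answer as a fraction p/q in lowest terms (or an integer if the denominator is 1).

Let h_i = expected steps to first reach B from state i.
Boundary: h_B = 0.
First-step equations for the other states:
  h_A = 1 + 5/8*h_A + 1/16*h_B + 1/16*h_C + 3/16*h_D + 1/16*h_E
  h_C = 1 + 3/16*h_A + 7/16*h_B + 1/16*h_C + 3/16*h_D + 1/8*h_E
  h_D = 1 + 1/16*h_A + 1/4*h_B + 1/8*h_C + 3/16*h_D + 3/8*h_E
  h_E = 1 + 3/8*h_A + 1/8*h_B + 3/16*h_C + 1/16*h_D + 1/4*h_E

Substituting h_B = 0 and rearranging gives the linear system (I - Q) h = 1:
  [3/8, -1/16, -3/16, -1/16] . (h_A, h_C, h_D, h_E) = 1
  [-3/16, 15/16, -3/16, -1/8] . (h_A, h_C, h_D, h_E) = 1
  [-1/16, -1/8, 13/16, -3/8] . (h_A, h_C, h_D, h_E) = 1
  [-3/8, -3/16, -1/16, 3/4] . (h_A, h_C, h_D, h_E) = 1

Solving yields:
  h_A = 55328/7627
  h_C = 34240/7627
  h_D = 41936/7627
  h_E = 49888/7627

Starting state is D, so the expected hitting time is h_D = 41936/7627.

Answer: 41936/7627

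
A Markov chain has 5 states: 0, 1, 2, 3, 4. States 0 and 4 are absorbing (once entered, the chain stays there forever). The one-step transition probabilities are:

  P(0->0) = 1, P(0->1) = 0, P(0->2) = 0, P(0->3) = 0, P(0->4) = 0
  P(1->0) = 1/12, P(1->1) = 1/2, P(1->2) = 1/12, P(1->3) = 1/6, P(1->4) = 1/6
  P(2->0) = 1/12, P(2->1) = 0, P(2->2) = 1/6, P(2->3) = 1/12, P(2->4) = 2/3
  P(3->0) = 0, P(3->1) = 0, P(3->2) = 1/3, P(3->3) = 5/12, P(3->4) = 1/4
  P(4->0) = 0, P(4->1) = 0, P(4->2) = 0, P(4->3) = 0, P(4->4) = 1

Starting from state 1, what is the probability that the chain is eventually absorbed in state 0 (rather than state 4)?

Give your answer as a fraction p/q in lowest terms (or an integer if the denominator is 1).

Answer: 9/44

Derivation:
Let a_i = P(absorbed in 0 | start in state i).
Boundary conditions: a_0 = 1, a_4 = 0.
For each transient state i, a_i = sum_j P(i->j) * a_j:
  a_1 = 1/12*a_0 + 1/2*a_1 + 1/12*a_2 + 1/6*a_3 + 1/6*a_4
  a_2 = 1/12*a_0 + 0*a_1 + 1/6*a_2 + 1/12*a_3 + 2/3*a_4
  a_3 = 0*a_0 + 0*a_1 + 1/3*a_2 + 5/12*a_3 + 1/4*a_4

Substituting a_0 = 1 and a_4 = 0, rearrange to (I - Q) a = r where r[i] = P(i -> 0):
  [1/2, -1/12, -1/6] . (a_1, a_2, a_3) = 1/12
  [0, 5/6, -1/12] . (a_1, a_2, a_3) = 1/12
  [0, -1/3, 7/12] . (a_1, a_2, a_3) = 0

Solving yields:
  a_1 = 9/44
  a_2 = 7/66
  a_3 = 2/33

Starting state is 1, so the absorption probability is a_1 = 9/44.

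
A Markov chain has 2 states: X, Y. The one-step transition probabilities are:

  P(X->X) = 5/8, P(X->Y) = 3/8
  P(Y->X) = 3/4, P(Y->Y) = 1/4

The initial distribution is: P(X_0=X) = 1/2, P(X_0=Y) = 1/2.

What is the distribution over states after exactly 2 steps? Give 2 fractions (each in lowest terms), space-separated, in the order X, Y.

Answer: 85/128 43/128

Derivation:
Propagating the distribution step by step (d_{t+1} = d_t * P):
d_0 = (X=1/2, Y=1/2)
  d_1[X] = 1/2*5/8 + 1/2*3/4 = 11/16
  d_1[Y] = 1/2*3/8 + 1/2*1/4 = 5/16
d_1 = (X=11/16, Y=5/16)
  d_2[X] = 11/16*5/8 + 5/16*3/4 = 85/128
  d_2[Y] = 11/16*3/8 + 5/16*1/4 = 43/128
d_2 = (X=85/128, Y=43/128)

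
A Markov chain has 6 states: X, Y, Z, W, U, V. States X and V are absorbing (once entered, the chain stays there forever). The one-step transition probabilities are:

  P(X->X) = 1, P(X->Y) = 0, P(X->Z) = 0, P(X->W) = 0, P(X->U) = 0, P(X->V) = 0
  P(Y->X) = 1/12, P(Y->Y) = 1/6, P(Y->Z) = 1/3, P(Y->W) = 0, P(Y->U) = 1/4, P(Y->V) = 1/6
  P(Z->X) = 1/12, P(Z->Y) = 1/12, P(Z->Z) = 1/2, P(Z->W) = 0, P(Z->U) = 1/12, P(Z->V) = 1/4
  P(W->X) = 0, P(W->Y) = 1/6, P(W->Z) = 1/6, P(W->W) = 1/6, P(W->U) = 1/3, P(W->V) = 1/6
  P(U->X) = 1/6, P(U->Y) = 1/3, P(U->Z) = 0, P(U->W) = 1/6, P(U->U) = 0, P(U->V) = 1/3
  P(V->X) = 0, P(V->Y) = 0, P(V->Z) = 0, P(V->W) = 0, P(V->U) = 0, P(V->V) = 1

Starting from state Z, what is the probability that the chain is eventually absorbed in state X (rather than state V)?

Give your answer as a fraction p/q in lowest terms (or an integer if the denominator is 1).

Let a_i = P(absorbed in X | start in state i).
Boundary conditions: a_X = 1, a_V = 0.
For each transient state i, a_i = sum_j P(i->j) * a_j:
  a_Y = 1/12*a_X + 1/6*a_Y + 1/3*a_Z + 0*a_W + 1/4*a_U + 1/6*a_V
  a_Z = 1/12*a_X + 1/12*a_Y + 1/2*a_Z + 0*a_W + 1/12*a_U + 1/4*a_V
  a_W = 0*a_X + 1/6*a_Y + 1/6*a_Z + 1/6*a_W + 1/3*a_U + 1/6*a_V
  a_U = 1/6*a_X + 1/3*a_Y + 0*a_Z + 1/6*a_W + 0*a_U + 1/3*a_V

Substituting a_X = 1 and a_V = 0, rearrange to (I - Q) a = r where r[i] = P(i -> X):
  [5/6, -1/3, 0, -1/4] . (a_Y, a_Z, a_W, a_U) = 1/12
  [-1/12, 1/2, 0, -1/12] . (a_Y, a_Z, a_W, a_U) = 1/12
  [-1/6, -1/6, 5/6, -1/3] . (a_Y, a_Z, a_W, a_U) = 0
  [-1/3, 0, -1/6, 1] . (a_Y, a_Z, a_W, a_U) = 1/6

Solving yields:
  a_Y = 392/1313
  a_Z = 27/101
  a_W = 309/1313
  a_U = 401/1313

Starting state is Z, so the absorption probability is a_Z = 27/101.

Answer: 27/101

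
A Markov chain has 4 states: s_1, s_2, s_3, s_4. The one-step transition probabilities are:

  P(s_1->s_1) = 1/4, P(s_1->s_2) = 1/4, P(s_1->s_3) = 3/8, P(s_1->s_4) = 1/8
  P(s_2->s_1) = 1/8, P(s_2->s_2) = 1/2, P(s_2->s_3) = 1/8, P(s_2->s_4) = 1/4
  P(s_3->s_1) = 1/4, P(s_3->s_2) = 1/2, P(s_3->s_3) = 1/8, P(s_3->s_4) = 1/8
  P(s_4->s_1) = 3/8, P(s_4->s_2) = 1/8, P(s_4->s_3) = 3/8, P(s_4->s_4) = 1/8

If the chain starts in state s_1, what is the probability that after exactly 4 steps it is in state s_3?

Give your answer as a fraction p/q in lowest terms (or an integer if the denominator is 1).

Answer: 229/1024

Derivation:
Computing P^4 by repeated multiplication:
P^1 =
  s_1: [1/4, 1/4, 3/8, 1/8]
  s_2: [1/8, 1/2, 1/8, 1/4]
  s_3: [1/4, 1/2, 1/8, 1/8]
  s_4: [3/8, 1/8, 3/8, 1/8]
P^2 =
  s_1: [15/64, 25/64, 7/32, 5/32]
  s_2: [7/32, 3/8, 7/32, 3/16]
  s_3: [13/64, 25/64, 7/32, 3/16]
  s_4: [1/4, 23/64, 1/4, 9/64]
P^3 =
  s_1: [113/512, 49/128, 57/256, 89/512]
  s_2: [29/128, 3/8, 29/128, 11/64]
  s_3: [115/512, 97/256, 57/256, 89/512]
  s_4: [57/256, 197/512, 57/256, 87/512]
P^4 =
  s_1: [917/4096, 1555/4096, 229/1024, 177/1024]
  s_2: [115/512, 97/256, 115/512, 11/64]
  s_3: [919/4096, 1551/4096, 115/512, 353/2048]
  s_4: [457/2048, 1559/4096, 457/2048, 709/4096]

(P^4)[s_1 -> s_3] = 229/1024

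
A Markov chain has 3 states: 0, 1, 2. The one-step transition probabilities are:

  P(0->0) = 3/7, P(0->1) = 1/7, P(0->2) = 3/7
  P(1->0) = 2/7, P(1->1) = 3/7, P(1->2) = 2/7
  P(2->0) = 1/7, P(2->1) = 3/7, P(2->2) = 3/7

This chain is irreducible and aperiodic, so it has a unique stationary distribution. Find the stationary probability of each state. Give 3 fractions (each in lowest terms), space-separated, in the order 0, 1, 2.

Answer: 10/37 13/37 14/37

Derivation:
The stationary distribution satisfies pi = pi * P, i.e.:
  pi_0 = 3/7*pi_0 + 2/7*pi_1 + 1/7*pi_2
  pi_1 = 1/7*pi_0 + 3/7*pi_1 + 3/7*pi_2
  pi_2 = 3/7*pi_0 + 2/7*pi_1 + 3/7*pi_2
with normalization: pi_0 + pi_1 + pi_2 = 1.

Using the first 2 balance equations plus normalization, the linear system A*pi = b is:
  [-4/7, 2/7, 1/7] . pi = 0
  [1/7, -4/7, 3/7] . pi = 0
  [1, 1, 1] . pi = 1

Solving yields:
  pi_0 = 10/37
  pi_1 = 13/37
  pi_2 = 14/37

Verification (pi * P):
  10/37*3/7 + 13/37*2/7 + 14/37*1/7 = 10/37 = pi_0  (ok)
  10/37*1/7 + 13/37*3/7 + 14/37*3/7 = 13/37 = pi_1  (ok)
  10/37*3/7 + 13/37*2/7 + 14/37*3/7 = 14/37 = pi_2  (ok)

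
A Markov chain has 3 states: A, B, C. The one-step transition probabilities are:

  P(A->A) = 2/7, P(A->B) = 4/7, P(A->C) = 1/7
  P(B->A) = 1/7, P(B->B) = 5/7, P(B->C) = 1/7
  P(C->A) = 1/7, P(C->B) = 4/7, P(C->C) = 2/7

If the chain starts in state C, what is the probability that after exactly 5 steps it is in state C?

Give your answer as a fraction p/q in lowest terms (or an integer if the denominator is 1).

Answer: 2802/16807

Derivation:
Computing P^5 by repeated multiplication:
P^1 =
  A: [2/7, 4/7, 1/7]
  B: [1/7, 5/7, 1/7]
  C: [1/7, 4/7, 2/7]
P^2 =
  A: [9/49, 32/49, 8/49]
  B: [8/49, 33/49, 8/49]
  C: [8/49, 32/49, 9/49]
P^3 =
  A: [58/343, 228/343, 57/343]
  B: [57/343, 229/343, 57/343]
  C: [57/343, 228/343, 58/343]
P^4 =
  A: [401/2401, 1600/2401, 400/2401]
  B: [400/2401, 1601/2401, 400/2401]
  C: [400/2401, 1600/2401, 401/2401]
P^5 =
  A: [2802/16807, 11204/16807, 2801/16807]
  B: [2801/16807, 11205/16807, 2801/16807]
  C: [2801/16807, 11204/16807, 2802/16807]

(P^5)[C -> C] = 2802/16807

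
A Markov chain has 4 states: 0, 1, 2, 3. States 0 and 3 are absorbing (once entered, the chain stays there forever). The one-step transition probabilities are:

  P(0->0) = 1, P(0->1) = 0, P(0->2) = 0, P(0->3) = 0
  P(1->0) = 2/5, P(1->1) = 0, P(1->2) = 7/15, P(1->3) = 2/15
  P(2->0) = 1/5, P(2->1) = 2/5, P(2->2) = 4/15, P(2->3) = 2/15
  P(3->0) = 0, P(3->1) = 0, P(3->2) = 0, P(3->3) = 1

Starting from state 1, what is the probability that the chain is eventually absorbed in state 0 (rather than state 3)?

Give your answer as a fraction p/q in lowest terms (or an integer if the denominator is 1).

Let a_i = P(absorbed in 0 | start in state i).
Boundary conditions: a_0 = 1, a_3 = 0.
For each transient state i, a_i = sum_j P(i->j) * a_j:
  a_1 = 2/5*a_0 + 0*a_1 + 7/15*a_2 + 2/15*a_3
  a_2 = 1/5*a_0 + 2/5*a_1 + 4/15*a_2 + 2/15*a_3

Substituting a_0 = 1 and a_3 = 0, rearrange to (I - Q) a = r where r[i] = P(i -> 0):
  [1, -7/15] . (a_1, a_2) = 2/5
  [-2/5, 11/15] . (a_1, a_2) = 1/5

Solving yields:
  a_1 = 29/41
  a_2 = 27/41

Starting state is 1, so the absorption probability is a_1 = 29/41.

Answer: 29/41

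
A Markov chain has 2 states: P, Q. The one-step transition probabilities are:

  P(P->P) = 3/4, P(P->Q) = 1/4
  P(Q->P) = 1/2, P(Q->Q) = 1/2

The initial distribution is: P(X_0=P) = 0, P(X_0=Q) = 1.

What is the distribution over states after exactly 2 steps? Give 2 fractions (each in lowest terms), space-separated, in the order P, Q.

Answer: 5/8 3/8

Derivation:
Propagating the distribution step by step (d_{t+1} = d_t * P):
d_0 = (P=0, Q=1)
  d_1[P] = 0*3/4 + 1*1/2 = 1/2
  d_1[Q] = 0*1/4 + 1*1/2 = 1/2
d_1 = (P=1/2, Q=1/2)
  d_2[P] = 1/2*3/4 + 1/2*1/2 = 5/8
  d_2[Q] = 1/2*1/4 + 1/2*1/2 = 3/8
d_2 = (P=5/8, Q=3/8)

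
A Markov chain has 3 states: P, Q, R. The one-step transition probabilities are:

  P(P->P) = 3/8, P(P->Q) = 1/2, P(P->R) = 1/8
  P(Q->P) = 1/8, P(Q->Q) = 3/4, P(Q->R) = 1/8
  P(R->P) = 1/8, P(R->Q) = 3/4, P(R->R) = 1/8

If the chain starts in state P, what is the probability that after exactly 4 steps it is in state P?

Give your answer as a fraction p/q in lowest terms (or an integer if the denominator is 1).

Computing P^4 by repeated multiplication:
P^1 =
  P: [3/8, 1/2, 1/8]
  Q: [1/8, 3/4, 1/8]
  R: [1/8, 3/4, 1/8]
P^2 =
  P: [7/32, 21/32, 1/8]
  Q: [5/32, 23/32, 1/8]
  R: [5/32, 23/32, 1/8]
P^3 =
  P: [23/128, 89/128, 1/8]
  Q: [21/128, 91/128, 1/8]
  R: [21/128, 91/128, 1/8]
P^4 =
  P: [87/512, 361/512, 1/8]
  Q: [85/512, 363/512, 1/8]
  R: [85/512, 363/512, 1/8]

(P^4)[P -> P] = 87/512

Answer: 87/512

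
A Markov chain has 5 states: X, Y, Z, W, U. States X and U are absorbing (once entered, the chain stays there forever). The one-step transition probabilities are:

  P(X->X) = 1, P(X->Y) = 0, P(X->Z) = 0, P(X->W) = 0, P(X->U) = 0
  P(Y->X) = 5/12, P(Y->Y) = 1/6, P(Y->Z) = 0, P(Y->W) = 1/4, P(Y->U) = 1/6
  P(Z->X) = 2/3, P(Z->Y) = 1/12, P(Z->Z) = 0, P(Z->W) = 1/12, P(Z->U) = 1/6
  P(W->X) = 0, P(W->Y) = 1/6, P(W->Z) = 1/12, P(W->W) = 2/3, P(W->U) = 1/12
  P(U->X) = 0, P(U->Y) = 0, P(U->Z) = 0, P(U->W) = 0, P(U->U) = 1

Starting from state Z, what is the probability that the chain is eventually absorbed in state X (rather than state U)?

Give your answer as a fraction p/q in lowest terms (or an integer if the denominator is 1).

Let a_i = P(absorbed in X | start in state i).
Boundary conditions: a_X = 1, a_U = 0.
For each transient state i, a_i = sum_j P(i->j) * a_j:
  a_Y = 5/12*a_X + 1/6*a_Y + 0*a_Z + 1/4*a_W + 1/6*a_U
  a_Z = 2/3*a_X + 1/12*a_Y + 0*a_Z + 1/12*a_W + 1/6*a_U
  a_W = 0*a_X + 1/6*a_Y + 1/12*a_Z + 2/3*a_W + 1/12*a_U

Substituting a_X = 1 and a_U = 0, rearrange to (I - Q) a = r where r[i] = P(i -> X):
  [5/6, 0, -1/4] . (a_Y, a_Z, a_W) = 5/12
  [-1/12, 1, -1/12] . (a_Y, a_Z, a_W) = 2/3
  [-1/6, -1/12, 1/3] . (a_Y, a_Z, a_W) = 0

Solving yields:
  a_Y = 259/395
  a_Z = 302/395
  a_W = 41/79

Starting state is Z, so the absorption probability is a_Z = 302/395.

Answer: 302/395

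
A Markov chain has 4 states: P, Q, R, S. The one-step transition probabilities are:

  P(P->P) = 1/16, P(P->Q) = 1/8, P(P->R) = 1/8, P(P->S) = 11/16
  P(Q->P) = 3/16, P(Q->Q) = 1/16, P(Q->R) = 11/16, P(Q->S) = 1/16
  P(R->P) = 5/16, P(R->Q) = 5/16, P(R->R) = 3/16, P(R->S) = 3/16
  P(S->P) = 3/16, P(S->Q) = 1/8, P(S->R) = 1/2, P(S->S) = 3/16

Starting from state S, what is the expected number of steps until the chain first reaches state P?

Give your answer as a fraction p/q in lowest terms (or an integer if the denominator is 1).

Let h_i = expected steps to first reach P from state i.
Boundary: h_P = 0.
First-step equations for the other states:
  h_Q = 1 + 3/16*h_P + 1/16*h_Q + 11/16*h_R + 1/16*h_S
  h_R = 1 + 5/16*h_P + 5/16*h_Q + 3/16*h_R + 3/16*h_S
  h_S = 1 + 3/16*h_P + 1/8*h_Q + 1/2*h_R + 3/16*h_S

Substituting h_P = 0 and rearranging gives the linear system (I - Q) h = 1:
  [15/16, -11/16, -1/16] . (h_Q, h_R, h_S) = 1
  [-5/16, 13/16, -3/16] . (h_Q, h_R, h_S) = 1
  [-1/8, -1/2, 13/16] . (h_Q, h_R, h_S) = 1

Solving yields:
  h_Q = 342/83
  h_R = 314/83
  h_S = 348/83

Starting state is S, so the expected hitting time is h_S = 348/83.

Answer: 348/83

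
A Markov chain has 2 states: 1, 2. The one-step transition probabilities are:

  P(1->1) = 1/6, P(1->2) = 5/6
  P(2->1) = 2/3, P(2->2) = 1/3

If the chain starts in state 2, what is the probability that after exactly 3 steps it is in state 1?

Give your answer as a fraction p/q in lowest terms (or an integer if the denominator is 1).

Computing P^3 by repeated multiplication:
P^1 =
  1: [1/6, 5/6]
  2: [2/3, 1/3]
P^2 =
  1: [7/12, 5/12]
  2: [1/3, 2/3]
P^3 =
  1: [3/8, 5/8]
  2: [1/2, 1/2]

(P^3)[2 -> 1] = 1/2

Answer: 1/2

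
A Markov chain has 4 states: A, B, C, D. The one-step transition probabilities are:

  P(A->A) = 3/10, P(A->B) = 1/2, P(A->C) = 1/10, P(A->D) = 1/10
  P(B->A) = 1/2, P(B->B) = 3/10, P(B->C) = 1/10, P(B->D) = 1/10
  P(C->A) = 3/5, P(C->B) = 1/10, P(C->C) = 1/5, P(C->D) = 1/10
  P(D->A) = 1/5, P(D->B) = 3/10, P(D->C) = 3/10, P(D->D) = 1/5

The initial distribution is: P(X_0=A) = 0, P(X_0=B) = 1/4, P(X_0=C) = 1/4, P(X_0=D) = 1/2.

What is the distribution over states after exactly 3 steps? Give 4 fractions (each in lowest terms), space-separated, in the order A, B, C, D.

Propagating the distribution step by step (d_{t+1} = d_t * P):
d_0 = (A=0, B=1/4, C=1/4, D=1/2)
  d_1[A] = 0*3/10 + 1/4*1/2 + 1/4*3/5 + 1/2*1/5 = 3/8
  d_1[B] = 0*1/2 + 1/4*3/10 + 1/4*1/10 + 1/2*3/10 = 1/4
  d_1[C] = 0*1/10 + 1/4*1/10 + 1/4*1/5 + 1/2*3/10 = 9/40
  d_1[D] = 0*1/10 + 1/4*1/10 + 1/4*1/10 + 1/2*1/5 = 3/20
d_1 = (A=3/8, B=1/4, C=9/40, D=3/20)
  d_2[A] = 3/8*3/10 + 1/4*1/2 + 9/40*3/5 + 3/20*1/5 = 161/400
  d_2[B] = 3/8*1/2 + 1/4*3/10 + 9/40*1/10 + 3/20*3/10 = 33/100
  d_2[C] = 3/8*1/10 + 1/4*1/10 + 9/40*1/5 + 3/20*3/10 = 61/400
  d_2[D] = 3/8*1/10 + 1/4*1/10 + 9/40*1/10 + 3/20*1/5 = 23/200
d_2 = (A=161/400, B=33/100, C=61/400, D=23/200)
  d_3[A] = 161/400*3/10 + 33/100*1/2 + 61/400*3/5 + 23/200*1/5 = 1601/4000
  d_3[B] = 161/400*1/2 + 33/100*3/10 + 61/400*1/10 + 23/200*3/10 = 7/20
  d_3[C] = 161/400*1/10 + 33/100*1/10 + 61/400*1/5 + 23/200*3/10 = 553/4000
  d_3[D] = 161/400*1/10 + 33/100*1/10 + 61/400*1/10 + 23/200*1/5 = 223/2000
d_3 = (A=1601/4000, B=7/20, C=553/4000, D=223/2000)

Answer: 1601/4000 7/20 553/4000 223/2000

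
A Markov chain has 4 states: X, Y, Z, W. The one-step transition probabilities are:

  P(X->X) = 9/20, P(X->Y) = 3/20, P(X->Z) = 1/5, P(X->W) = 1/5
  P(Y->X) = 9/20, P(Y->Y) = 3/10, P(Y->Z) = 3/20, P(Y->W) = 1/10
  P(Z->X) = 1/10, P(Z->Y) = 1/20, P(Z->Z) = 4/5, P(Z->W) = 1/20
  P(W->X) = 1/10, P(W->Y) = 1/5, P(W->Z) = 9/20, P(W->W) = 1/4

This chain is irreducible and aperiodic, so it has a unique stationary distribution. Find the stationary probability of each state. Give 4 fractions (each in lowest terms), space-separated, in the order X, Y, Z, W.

Answer: 607/2794 329/2794 1549/2794 309/2794

Derivation:
The stationary distribution satisfies pi = pi * P, i.e.:
  pi_X = 9/20*pi_X + 9/20*pi_Y + 1/10*pi_Z + 1/10*pi_W
  pi_Y = 3/20*pi_X + 3/10*pi_Y + 1/20*pi_Z + 1/5*pi_W
  pi_Z = 1/5*pi_X + 3/20*pi_Y + 4/5*pi_Z + 9/20*pi_W
  pi_W = 1/5*pi_X + 1/10*pi_Y + 1/20*pi_Z + 1/4*pi_W
with normalization: pi_X + pi_Y + pi_Z + pi_W = 1.

Using the first 3 balance equations plus normalization, the linear system A*pi = b is:
  [-11/20, 9/20, 1/10, 1/10] . pi = 0
  [3/20, -7/10, 1/20, 1/5] . pi = 0
  [1/5, 3/20, -1/5, 9/20] . pi = 0
  [1, 1, 1, 1] . pi = 1

Solving yields:
  pi_X = 607/2794
  pi_Y = 329/2794
  pi_Z = 1549/2794
  pi_W = 309/2794

Verification (pi * P):
  607/2794*9/20 + 329/2794*9/20 + 1549/2794*1/10 + 309/2794*1/10 = 607/2794 = pi_X  (ok)
  607/2794*3/20 + 329/2794*3/10 + 1549/2794*1/20 + 309/2794*1/5 = 329/2794 = pi_Y  (ok)
  607/2794*1/5 + 329/2794*3/20 + 1549/2794*4/5 + 309/2794*9/20 = 1549/2794 = pi_Z  (ok)
  607/2794*1/5 + 329/2794*1/10 + 1549/2794*1/20 + 309/2794*1/4 = 309/2794 = pi_W  (ok)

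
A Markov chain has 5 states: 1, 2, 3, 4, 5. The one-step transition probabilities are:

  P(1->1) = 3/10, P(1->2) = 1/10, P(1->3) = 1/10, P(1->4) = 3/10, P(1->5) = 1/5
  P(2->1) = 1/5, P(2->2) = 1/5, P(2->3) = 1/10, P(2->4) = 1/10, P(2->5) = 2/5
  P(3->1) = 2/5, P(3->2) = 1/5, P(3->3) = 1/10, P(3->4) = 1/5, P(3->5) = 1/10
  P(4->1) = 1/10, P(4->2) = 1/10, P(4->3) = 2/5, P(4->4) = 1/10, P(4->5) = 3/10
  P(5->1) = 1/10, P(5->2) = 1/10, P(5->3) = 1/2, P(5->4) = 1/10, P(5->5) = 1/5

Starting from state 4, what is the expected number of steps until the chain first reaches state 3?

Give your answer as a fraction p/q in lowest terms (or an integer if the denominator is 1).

Answer: 1980/697

Derivation:
Let h_i = expected steps to first reach 3 from state i.
Boundary: h_3 = 0.
First-step equations for the other states:
  h_1 = 1 + 3/10*h_1 + 1/10*h_2 + 1/10*h_3 + 3/10*h_4 + 1/5*h_5
  h_2 = 1 + 1/5*h_1 + 1/5*h_2 + 1/10*h_3 + 1/10*h_4 + 2/5*h_5
  h_4 = 1 + 1/10*h_1 + 1/10*h_2 + 2/5*h_3 + 1/10*h_4 + 3/10*h_5
  h_5 = 1 + 1/10*h_1 + 1/10*h_2 + 1/2*h_3 + 1/10*h_4 + 1/5*h_5

Substituting h_3 = 0 and rearranging gives the linear system (I - Q) h = 1:
  [7/10, -1/10, -3/10, -1/5] . (h_1, h_2, h_4, h_5) = 1
  [-1/5, 4/5, -1/10, -2/5] . (h_1, h_2, h_4, h_5) = 1
  [-1/10, -1/10, 9/10, -3/10] . (h_1, h_2, h_4, h_5) = 1
  [-1/10, -1/10, -1/10, 4/5] . (h_1, h_2, h_4, h_5) = 1

Solving yields:
  h_1 = 2745/697
  h_2 = 2705/697
  h_4 = 1980/697
  h_5 = 1800/697

Starting state is 4, so the expected hitting time is h_4 = 1980/697.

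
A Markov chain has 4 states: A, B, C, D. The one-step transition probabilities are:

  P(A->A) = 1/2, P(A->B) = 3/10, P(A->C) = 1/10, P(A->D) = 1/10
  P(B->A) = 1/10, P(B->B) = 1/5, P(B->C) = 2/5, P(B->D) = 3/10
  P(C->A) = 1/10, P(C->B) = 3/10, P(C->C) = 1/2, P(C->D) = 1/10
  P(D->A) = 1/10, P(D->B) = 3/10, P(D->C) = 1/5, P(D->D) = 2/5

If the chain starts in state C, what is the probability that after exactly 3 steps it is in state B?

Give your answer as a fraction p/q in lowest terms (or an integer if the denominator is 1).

Answer: 273/1000

Derivation:
Computing P^3 by repeated multiplication:
P^1 =
  A: [1/2, 3/10, 1/10, 1/10]
  B: [1/10, 1/5, 2/5, 3/10]
  C: [1/10, 3/10, 1/2, 1/10]
  D: [1/10, 3/10, 1/5, 2/5]
P^2 =
  A: [3/10, 27/100, 6/25, 19/100]
  B: [7/50, 7/25, 7/20, 23/100]
  C: [7/50, 27/100, 2/5, 19/100]
  D: [7/50, 27/100, 31/100, 7/25]
P^3 =
  A: [11/50, 273/1000, 37/125, 211/1000]
  B: [39/250, 34/125, 347/1000, 9/40]
  C: [39/250, 273/1000, 9/25, 211/1000]
  D: [39/250, 273/1000, 333/1000, 119/500]

(P^3)[C -> B] = 273/1000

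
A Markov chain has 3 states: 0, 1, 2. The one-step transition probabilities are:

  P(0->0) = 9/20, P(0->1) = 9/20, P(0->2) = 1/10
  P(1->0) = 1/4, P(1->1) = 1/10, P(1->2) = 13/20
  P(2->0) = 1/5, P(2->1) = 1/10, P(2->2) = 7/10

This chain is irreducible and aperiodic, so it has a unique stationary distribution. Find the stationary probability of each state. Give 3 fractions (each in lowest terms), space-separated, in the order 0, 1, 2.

The stationary distribution satisfies pi = pi * P, i.e.:
  pi_0 = 9/20*pi_0 + 1/4*pi_1 + 1/5*pi_2
  pi_1 = 9/20*pi_0 + 1/10*pi_1 + 1/10*pi_2
  pi_2 = 1/10*pi_0 + 13/20*pi_1 + 7/10*pi_2
with normalization: pi_0 + pi_1 + pi_2 = 1.

Using the first 2 balance equations plus normalization, the linear system A*pi = b is:
  [-11/20, 1/4, 1/5] . pi = 0
  [9/20, -9/10, 1/10] . pi = 0
  [1, 1, 1] . pi = 1

Solving yields:
  pi_0 = 82/293
  pi_1 = 58/293
  pi_2 = 153/293

Verification (pi * P):
  82/293*9/20 + 58/293*1/4 + 153/293*1/5 = 82/293 = pi_0  (ok)
  82/293*9/20 + 58/293*1/10 + 153/293*1/10 = 58/293 = pi_1  (ok)
  82/293*1/10 + 58/293*13/20 + 153/293*7/10 = 153/293 = pi_2  (ok)

Answer: 82/293 58/293 153/293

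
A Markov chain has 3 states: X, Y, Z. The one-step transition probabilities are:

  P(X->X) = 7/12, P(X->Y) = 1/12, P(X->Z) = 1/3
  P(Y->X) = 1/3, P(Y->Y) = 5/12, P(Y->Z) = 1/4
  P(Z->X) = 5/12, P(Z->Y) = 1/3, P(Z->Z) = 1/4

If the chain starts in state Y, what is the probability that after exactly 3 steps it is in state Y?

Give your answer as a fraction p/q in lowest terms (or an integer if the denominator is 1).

Computing P^3 by repeated multiplication:
P^1 =
  X: [7/12, 1/12, 1/3]
  Y: [1/3, 5/12, 1/4]
  Z: [5/12, 1/3, 1/4]
P^2 =
  X: [73/144, 7/36, 43/144]
  Y: [7/16, 41/144, 5/18]
  Z: [11/24, 37/144, 41/144]
P^3 =
  X: [419/864, 385/1728, 505/1728]
  Y: [805/1728, 107/432, 55/192]
  Z: [815/1728, 415/1728, 83/288]

(P^3)[Y -> Y] = 107/432

Answer: 107/432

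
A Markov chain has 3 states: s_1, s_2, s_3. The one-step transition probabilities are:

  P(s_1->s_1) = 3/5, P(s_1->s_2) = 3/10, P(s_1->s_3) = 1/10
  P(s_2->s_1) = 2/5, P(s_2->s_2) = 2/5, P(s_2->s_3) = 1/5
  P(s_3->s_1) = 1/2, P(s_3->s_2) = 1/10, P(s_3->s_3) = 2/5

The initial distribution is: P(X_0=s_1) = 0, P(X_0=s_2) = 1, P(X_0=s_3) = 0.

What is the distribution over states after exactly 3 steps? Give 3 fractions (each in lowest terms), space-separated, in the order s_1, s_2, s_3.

Answer: 13/25 29/100 19/100

Derivation:
Propagating the distribution step by step (d_{t+1} = d_t * P):
d_0 = (s_1=0, s_2=1, s_3=0)
  d_1[s_1] = 0*3/5 + 1*2/5 + 0*1/2 = 2/5
  d_1[s_2] = 0*3/10 + 1*2/5 + 0*1/10 = 2/5
  d_1[s_3] = 0*1/10 + 1*1/5 + 0*2/5 = 1/5
d_1 = (s_1=2/5, s_2=2/5, s_3=1/5)
  d_2[s_1] = 2/5*3/5 + 2/5*2/5 + 1/5*1/2 = 1/2
  d_2[s_2] = 2/5*3/10 + 2/5*2/5 + 1/5*1/10 = 3/10
  d_2[s_3] = 2/5*1/10 + 2/5*1/5 + 1/5*2/5 = 1/5
d_2 = (s_1=1/2, s_2=3/10, s_3=1/5)
  d_3[s_1] = 1/2*3/5 + 3/10*2/5 + 1/5*1/2 = 13/25
  d_3[s_2] = 1/2*3/10 + 3/10*2/5 + 1/5*1/10 = 29/100
  d_3[s_3] = 1/2*1/10 + 3/10*1/5 + 1/5*2/5 = 19/100
d_3 = (s_1=13/25, s_2=29/100, s_3=19/100)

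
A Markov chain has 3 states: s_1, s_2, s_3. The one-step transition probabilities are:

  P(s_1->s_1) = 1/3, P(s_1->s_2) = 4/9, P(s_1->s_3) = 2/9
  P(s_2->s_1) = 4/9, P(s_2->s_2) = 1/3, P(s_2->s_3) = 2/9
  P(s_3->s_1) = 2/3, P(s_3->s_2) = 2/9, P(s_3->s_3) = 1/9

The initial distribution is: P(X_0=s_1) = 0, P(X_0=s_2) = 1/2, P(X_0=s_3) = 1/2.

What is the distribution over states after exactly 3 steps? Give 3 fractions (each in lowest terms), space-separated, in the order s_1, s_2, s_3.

Propagating the distribution step by step (d_{t+1} = d_t * P):
d_0 = (s_1=0, s_2=1/2, s_3=1/2)
  d_1[s_1] = 0*1/3 + 1/2*4/9 + 1/2*2/3 = 5/9
  d_1[s_2] = 0*4/9 + 1/2*1/3 + 1/2*2/9 = 5/18
  d_1[s_3] = 0*2/9 + 1/2*2/9 + 1/2*1/9 = 1/6
d_1 = (s_1=5/9, s_2=5/18, s_3=1/6)
  d_2[s_1] = 5/9*1/3 + 5/18*4/9 + 1/6*2/3 = 34/81
  d_2[s_2] = 5/9*4/9 + 5/18*1/3 + 1/6*2/9 = 61/162
  d_2[s_3] = 5/9*2/9 + 5/18*2/9 + 1/6*1/9 = 11/54
d_2 = (s_1=34/81, s_2=61/162, s_3=11/54)
  d_3[s_1] = 34/81*1/3 + 61/162*4/9 + 11/54*2/3 = 323/729
  d_3[s_2] = 34/81*4/9 + 61/162*1/3 + 11/54*2/9 = 521/1458
  d_3[s_3] = 34/81*2/9 + 61/162*2/9 + 11/54*1/9 = 97/486
d_3 = (s_1=323/729, s_2=521/1458, s_3=97/486)

Answer: 323/729 521/1458 97/486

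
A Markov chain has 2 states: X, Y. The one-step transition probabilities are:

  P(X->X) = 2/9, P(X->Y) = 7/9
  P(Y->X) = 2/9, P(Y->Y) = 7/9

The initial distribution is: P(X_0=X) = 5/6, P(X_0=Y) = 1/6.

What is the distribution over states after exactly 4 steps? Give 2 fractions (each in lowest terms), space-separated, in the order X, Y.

Answer: 2/9 7/9

Derivation:
Propagating the distribution step by step (d_{t+1} = d_t * P):
d_0 = (X=5/6, Y=1/6)
  d_1[X] = 5/6*2/9 + 1/6*2/9 = 2/9
  d_1[Y] = 5/6*7/9 + 1/6*7/9 = 7/9
d_1 = (X=2/9, Y=7/9)
  d_2[X] = 2/9*2/9 + 7/9*2/9 = 2/9
  d_2[Y] = 2/9*7/9 + 7/9*7/9 = 7/9
d_2 = (X=2/9, Y=7/9)
  d_3[X] = 2/9*2/9 + 7/9*2/9 = 2/9
  d_3[Y] = 2/9*7/9 + 7/9*7/9 = 7/9
d_3 = (X=2/9, Y=7/9)
  d_4[X] = 2/9*2/9 + 7/9*2/9 = 2/9
  d_4[Y] = 2/9*7/9 + 7/9*7/9 = 7/9
d_4 = (X=2/9, Y=7/9)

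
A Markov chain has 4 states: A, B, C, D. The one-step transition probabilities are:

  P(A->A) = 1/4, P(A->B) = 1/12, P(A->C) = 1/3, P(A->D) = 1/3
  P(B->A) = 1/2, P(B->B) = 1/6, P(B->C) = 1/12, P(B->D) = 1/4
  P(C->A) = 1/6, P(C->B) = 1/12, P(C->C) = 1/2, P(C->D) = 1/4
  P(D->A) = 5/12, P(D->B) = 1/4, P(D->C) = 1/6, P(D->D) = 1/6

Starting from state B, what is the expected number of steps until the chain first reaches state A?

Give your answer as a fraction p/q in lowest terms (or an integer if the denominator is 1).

Let h_i = expected steps to first reach A from state i.
Boundary: h_A = 0.
First-step equations for the other states:
  h_B = 1 + 1/2*h_A + 1/6*h_B + 1/12*h_C + 1/4*h_D
  h_C = 1 + 1/6*h_A + 1/12*h_B + 1/2*h_C + 1/4*h_D
  h_D = 1 + 5/12*h_A + 1/4*h_B + 1/6*h_C + 1/6*h_D

Substituting h_A = 0 and rearranging gives the linear system (I - Q) h = 1:
  [5/6, -1/12, -1/4] . (h_B, h_C, h_D) = 1
  [-1/12, 1/2, -1/4] . (h_B, h_C, h_D) = 1
  [-1/4, -1/6, 5/6] . (h_B, h_C, h_D) = 1

Solving yields:
  h_B = 1092/461
  h_C = 1716/461
  h_D = 1224/461

Starting state is B, so the expected hitting time is h_B = 1092/461.

Answer: 1092/461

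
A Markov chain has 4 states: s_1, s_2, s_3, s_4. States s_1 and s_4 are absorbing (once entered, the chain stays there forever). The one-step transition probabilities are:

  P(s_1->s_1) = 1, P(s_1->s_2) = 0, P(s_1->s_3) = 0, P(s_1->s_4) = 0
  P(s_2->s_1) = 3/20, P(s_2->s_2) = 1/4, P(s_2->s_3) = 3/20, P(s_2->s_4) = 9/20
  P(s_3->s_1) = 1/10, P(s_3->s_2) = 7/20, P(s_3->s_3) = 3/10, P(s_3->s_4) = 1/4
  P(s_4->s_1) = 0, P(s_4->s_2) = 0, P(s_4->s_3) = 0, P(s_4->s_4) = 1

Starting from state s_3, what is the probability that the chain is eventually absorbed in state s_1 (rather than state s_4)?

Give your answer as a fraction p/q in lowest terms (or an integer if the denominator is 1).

Let a_i = P(absorbed in s_1 | start in state i).
Boundary conditions: a_s_1 = 1, a_s_4 = 0.
For each transient state i, a_i = sum_j P(i->j) * a_j:
  a_s_2 = 3/20*a_s_1 + 1/4*a_s_2 + 3/20*a_s_3 + 9/20*a_s_4
  a_s_3 = 1/10*a_s_1 + 7/20*a_s_2 + 3/10*a_s_3 + 1/4*a_s_4

Substituting a_s_1 = 1 and a_s_4 = 0, rearrange to (I - Q) a = r where r[i] = P(i -> s_1):
  [3/4, -3/20] . (a_s_2, a_s_3) = 3/20
  [-7/20, 7/10] . (a_s_2, a_s_3) = 1/10

Solving yields:
  a_s_2 = 16/63
  a_s_3 = 17/63

Starting state is s_3, so the absorption probability is a_s_3 = 17/63.

Answer: 17/63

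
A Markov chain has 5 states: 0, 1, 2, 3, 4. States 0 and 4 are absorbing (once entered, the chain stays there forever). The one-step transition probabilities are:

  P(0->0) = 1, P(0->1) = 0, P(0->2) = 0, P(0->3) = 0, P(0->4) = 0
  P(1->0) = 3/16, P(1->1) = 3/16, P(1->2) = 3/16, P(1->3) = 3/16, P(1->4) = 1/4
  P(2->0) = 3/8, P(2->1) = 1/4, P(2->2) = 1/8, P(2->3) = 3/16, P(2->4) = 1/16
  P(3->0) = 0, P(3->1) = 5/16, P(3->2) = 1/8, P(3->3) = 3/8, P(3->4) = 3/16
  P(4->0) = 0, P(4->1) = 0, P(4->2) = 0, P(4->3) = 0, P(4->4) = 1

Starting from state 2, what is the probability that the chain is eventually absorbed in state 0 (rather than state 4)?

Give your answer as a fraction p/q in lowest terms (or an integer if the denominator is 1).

Let a_i = P(absorbed in 0 | start in state i).
Boundary conditions: a_0 = 1, a_4 = 0.
For each transient state i, a_i = sum_j P(i->j) * a_j:
  a_1 = 3/16*a_0 + 3/16*a_1 + 3/16*a_2 + 3/16*a_3 + 1/4*a_4
  a_2 = 3/8*a_0 + 1/4*a_1 + 1/8*a_2 + 3/16*a_3 + 1/16*a_4
  a_3 = 0*a_0 + 5/16*a_1 + 1/8*a_2 + 3/8*a_3 + 3/16*a_4

Substituting a_0 = 1 and a_4 = 0, rearrange to (I - Q) a = r where r[i] = P(i -> 0):
  [13/16, -3/16, -3/16] . (a_1, a_2, a_3) = 3/16
  [-1/4, 7/8, -3/16] . (a_1, a_2, a_3) = 3/8
  [-5/16, -1/8, 5/8] . (a_1, a_2, a_3) = 0

Solving yields:
  a_1 = 618/1343
  a_2 = 855/1343
  a_3 = 480/1343

Starting state is 2, so the absorption probability is a_2 = 855/1343.

Answer: 855/1343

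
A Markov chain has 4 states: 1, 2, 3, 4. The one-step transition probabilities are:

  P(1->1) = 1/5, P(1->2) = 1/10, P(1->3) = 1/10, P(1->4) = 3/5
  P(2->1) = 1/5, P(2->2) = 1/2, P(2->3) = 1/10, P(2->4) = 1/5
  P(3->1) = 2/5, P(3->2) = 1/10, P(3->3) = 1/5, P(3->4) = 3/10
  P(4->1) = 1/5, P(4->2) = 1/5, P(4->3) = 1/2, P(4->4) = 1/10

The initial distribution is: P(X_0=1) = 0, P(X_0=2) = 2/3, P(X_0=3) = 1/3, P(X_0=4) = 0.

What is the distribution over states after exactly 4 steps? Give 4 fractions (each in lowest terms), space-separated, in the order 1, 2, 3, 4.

Answer: 1859/7500 6697/30000 1183/5000 2923/10000

Derivation:
Propagating the distribution step by step (d_{t+1} = d_t * P):
d_0 = (1=0, 2=2/3, 3=1/3, 4=0)
  d_1[1] = 0*1/5 + 2/3*1/5 + 1/3*2/5 + 0*1/5 = 4/15
  d_1[2] = 0*1/10 + 2/3*1/2 + 1/3*1/10 + 0*1/5 = 11/30
  d_1[3] = 0*1/10 + 2/3*1/10 + 1/3*1/5 + 0*1/2 = 2/15
  d_1[4] = 0*3/5 + 2/3*1/5 + 1/3*3/10 + 0*1/10 = 7/30
d_1 = (1=4/15, 2=11/30, 3=2/15, 4=7/30)
  d_2[1] = 4/15*1/5 + 11/30*1/5 + 2/15*2/5 + 7/30*1/5 = 17/75
  d_2[2] = 4/15*1/10 + 11/30*1/2 + 2/15*1/10 + 7/30*1/5 = 27/100
  d_2[3] = 4/15*1/10 + 11/30*1/10 + 2/15*1/5 + 7/30*1/2 = 31/150
  d_2[4] = 4/15*3/5 + 11/30*1/5 + 2/15*3/10 + 7/30*1/10 = 89/300
d_2 = (1=17/75, 2=27/100, 3=31/150, 4=89/300)
  d_3[1] = 17/75*1/5 + 27/100*1/5 + 31/150*2/5 + 89/300*1/5 = 181/750
  d_3[2] = 17/75*1/10 + 27/100*1/2 + 31/150*1/10 + 89/300*1/5 = 713/3000
  d_3[3] = 17/75*1/10 + 27/100*1/10 + 31/150*1/5 + 89/300*1/2 = 359/1500
  d_3[4] = 17/75*3/5 + 27/100*1/5 + 31/150*3/10 + 89/300*1/10 = 169/600
d_3 = (1=181/750, 2=713/3000, 3=359/1500, 4=169/600)
  d_4[1] = 181/750*1/5 + 713/3000*1/5 + 359/1500*2/5 + 169/600*1/5 = 1859/7500
  d_4[2] = 181/750*1/10 + 713/3000*1/2 + 359/1500*1/10 + 169/600*1/5 = 6697/30000
  d_4[3] = 181/750*1/10 + 713/3000*1/10 + 359/1500*1/5 + 169/600*1/2 = 1183/5000
  d_4[4] = 181/750*3/5 + 713/3000*1/5 + 359/1500*3/10 + 169/600*1/10 = 2923/10000
d_4 = (1=1859/7500, 2=6697/30000, 3=1183/5000, 4=2923/10000)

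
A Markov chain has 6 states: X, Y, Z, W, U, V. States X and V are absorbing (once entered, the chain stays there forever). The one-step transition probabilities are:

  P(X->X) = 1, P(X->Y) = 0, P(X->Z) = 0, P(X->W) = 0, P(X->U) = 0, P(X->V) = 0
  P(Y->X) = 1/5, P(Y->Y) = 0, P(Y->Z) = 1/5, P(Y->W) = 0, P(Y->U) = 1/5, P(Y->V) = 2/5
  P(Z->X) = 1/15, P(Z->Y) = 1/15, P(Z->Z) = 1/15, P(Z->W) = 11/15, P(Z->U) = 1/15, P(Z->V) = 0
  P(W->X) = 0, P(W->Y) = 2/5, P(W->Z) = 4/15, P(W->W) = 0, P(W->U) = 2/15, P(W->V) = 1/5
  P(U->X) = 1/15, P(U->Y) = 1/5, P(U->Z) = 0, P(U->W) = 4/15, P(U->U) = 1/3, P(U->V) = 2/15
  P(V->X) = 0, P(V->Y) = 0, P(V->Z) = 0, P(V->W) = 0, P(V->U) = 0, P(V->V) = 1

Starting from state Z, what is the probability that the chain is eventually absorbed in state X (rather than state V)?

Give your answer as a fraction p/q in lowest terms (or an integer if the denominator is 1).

Answer: 1844/5873

Derivation:
Let a_i = P(absorbed in X | start in state i).
Boundary conditions: a_X = 1, a_V = 0.
For each transient state i, a_i = sum_j P(i->j) * a_j:
  a_Y = 1/5*a_X + 0*a_Y + 1/5*a_Z + 0*a_W + 1/5*a_U + 2/5*a_V
  a_Z = 1/15*a_X + 1/15*a_Y + 1/15*a_Z + 11/15*a_W + 1/15*a_U + 0*a_V
  a_W = 0*a_X + 2/5*a_Y + 4/15*a_Z + 0*a_W + 2/15*a_U + 1/5*a_V
  a_U = 1/15*a_X + 1/5*a_Y + 0*a_Z + 4/15*a_W + 1/3*a_U + 2/15*a_V

Substituting a_X = 1 and a_V = 0, rearrange to (I - Q) a = r where r[i] = P(i -> X):
  [1, -1/5, 0, -1/5] . (a_Y, a_Z, a_W, a_U) = 1/5
  [-1/15, 14/15, -11/15, -1/15] . (a_Y, a_Z, a_W, a_U) = 1/15
  [-2/5, -4/15, 1, -2/15] . (a_Y, a_Z, a_W, a_U) = 0
  [-1/5, 0, -4/15, 2/3] . (a_Y, a_Z, a_W, a_U) = 1/15

Solving yields:
  a_Y = 1893/5873
  a_Z = 1844/5873
  a_W = 1482/5873
  a_U = 1748/5873

Starting state is Z, so the absorption probability is a_Z = 1844/5873.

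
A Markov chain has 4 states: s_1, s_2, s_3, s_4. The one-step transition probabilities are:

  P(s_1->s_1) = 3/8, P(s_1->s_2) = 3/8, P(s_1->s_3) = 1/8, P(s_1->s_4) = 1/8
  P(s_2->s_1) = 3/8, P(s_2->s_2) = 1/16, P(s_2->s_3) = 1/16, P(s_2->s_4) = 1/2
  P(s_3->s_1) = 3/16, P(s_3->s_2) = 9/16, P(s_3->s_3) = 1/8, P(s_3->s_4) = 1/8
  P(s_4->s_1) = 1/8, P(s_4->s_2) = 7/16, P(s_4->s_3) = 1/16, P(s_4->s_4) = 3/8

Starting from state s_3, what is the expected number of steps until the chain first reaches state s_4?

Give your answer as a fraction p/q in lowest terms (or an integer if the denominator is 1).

Answer: 856/215

Derivation:
Let h_i = expected steps to first reach s_4 from state i.
Boundary: h_s_4 = 0.
First-step equations for the other states:
  h_s_1 = 1 + 3/8*h_s_1 + 3/8*h_s_2 + 1/8*h_s_3 + 1/8*h_s_4
  h_s_2 = 1 + 3/8*h_s_1 + 1/16*h_s_2 + 1/16*h_s_3 + 1/2*h_s_4
  h_s_3 = 1 + 3/16*h_s_1 + 9/16*h_s_2 + 1/8*h_s_3 + 1/8*h_s_4

Substituting h_s_4 = 0 and rearranging gives the linear system (I - Q) h = 1:
  [5/8, -3/8, -1/8] . (h_s_1, h_s_2, h_s_3) = 1
  [-3/8, 15/16, -1/16] . (h_s_1, h_s_2, h_s_3) = 1
  [-3/16, -9/16, 7/8] . (h_s_1, h_s_2, h_s_3) = 1

Solving yields:
  h_s_1 = 904/215
  h_s_2 = 648/215
  h_s_3 = 856/215

Starting state is s_3, so the expected hitting time is h_s_3 = 856/215.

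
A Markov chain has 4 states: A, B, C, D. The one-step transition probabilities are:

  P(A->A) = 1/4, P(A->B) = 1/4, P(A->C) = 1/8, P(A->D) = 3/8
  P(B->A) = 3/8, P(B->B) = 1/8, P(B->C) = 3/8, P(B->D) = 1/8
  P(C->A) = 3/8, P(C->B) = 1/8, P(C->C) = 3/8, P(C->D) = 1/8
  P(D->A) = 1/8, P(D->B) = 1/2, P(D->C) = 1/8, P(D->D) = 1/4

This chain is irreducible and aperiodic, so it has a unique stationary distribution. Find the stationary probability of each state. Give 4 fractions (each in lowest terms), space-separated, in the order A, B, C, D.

Answer: 19/67 131/536 133/536 15/67

Derivation:
The stationary distribution satisfies pi = pi * P, i.e.:
  pi_A = 1/4*pi_A + 3/8*pi_B + 3/8*pi_C + 1/8*pi_D
  pi_B = 1/4*pi_A + 1/8*pi_B + 1/8*pi_C + 1/2*pi_D
  pi_C = 1/8*pi_A + 3/8*pi_B + 3/8*pi_C + 1/8*pi_D
  pi_D = 3/8*pi_A + 1/8*pi_B + 1/8*pi_C + 1/4*pi_D
with normalization: pi_A + pi_B + pi_C + pi_D = 1.

Using the first 3 balance equations plus normalization, the linear system A*pi = b is:
  [-3/4, 3/8, 3/8, 1/8] . pi = 0
  [1/4, -7/8, 1/8, 1/2] . pi = 0
  [1/8, 3/8, -5/8, 1/8] . pi = 0
  [1, 1, 1, 1] . pi = 1

Solving yields:
  pi_A = 19/67
  pi_B = 131/536
  pi_C = 133/536
  pi_D = 15/67

Verification (pi * P):
  19/67*1/4 + 131/536*3/8 + 133/536*3/8 + 15/67*1/8 = 19/67 = pi_A  (ok)
  19/67*1/4 + 131/536*1/8 + 133/536*1/8 + 15/67*1/2 = 131/536 = pi_B  (ok)
  19/67*1/8 + 131/536*3/8 + 133/536*3/8 + 15/67*1/8 = 133/536 = pi_C  (ok)
  19/67*3/8 + 131/536*1/8 + 133/536*1/8 + 15/67*1/4 = 15/67 = pi_D  (ok)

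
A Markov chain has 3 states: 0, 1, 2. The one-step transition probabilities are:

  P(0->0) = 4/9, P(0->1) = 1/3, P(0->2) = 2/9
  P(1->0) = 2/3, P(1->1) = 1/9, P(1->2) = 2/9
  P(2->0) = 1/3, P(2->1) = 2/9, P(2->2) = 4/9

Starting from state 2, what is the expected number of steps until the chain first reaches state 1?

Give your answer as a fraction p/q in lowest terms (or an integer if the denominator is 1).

Let h_i = expected steps to first reach 1 from state i.
Boundary: h_1 = 0.
First-step equations for the other states:
  h_0 = 1 + 4/9*h_0 + 1/3*h_1 + 2/9*h_2
  h_2 = 1 + 1/3*h_0 + 2/9*h_1 + 4/9*h_2

Substituting h_1 = 0 and rearranging gives the linear system (I - Q) h = 1:
  [5/9, -2/9] . (h_0, h_2) = 1
  [-1/3, 5/9] . (h_0, h_2) = 1

Solving yields:
  h_0 = 63/19
  h_2 = 72/19

Starting state is 2, so the expected hitting time is h_2 = 72/19.

Answer: 72/19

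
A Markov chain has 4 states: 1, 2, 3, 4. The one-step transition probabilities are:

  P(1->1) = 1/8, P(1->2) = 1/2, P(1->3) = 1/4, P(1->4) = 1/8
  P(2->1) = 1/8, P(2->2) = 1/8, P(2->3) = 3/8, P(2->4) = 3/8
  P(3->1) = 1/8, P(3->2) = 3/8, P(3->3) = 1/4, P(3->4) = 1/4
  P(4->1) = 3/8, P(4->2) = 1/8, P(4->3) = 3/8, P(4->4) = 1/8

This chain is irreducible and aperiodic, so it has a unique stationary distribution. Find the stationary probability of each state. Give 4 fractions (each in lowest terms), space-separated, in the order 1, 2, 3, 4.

Answer: 69/377 205/754 118/377 175/754

Derivation:
The stationary distribution satisfies pi = pi * P, i.e.:
  pi_1 = 1/8*pi_1 + 1/8*pi_2 + 1/8*pi_3 + 3/8*pi_4
  pi_2 = 1/2*pi_1 + 1/8*pi_2 + 3/8*pi_3 + 1/8*pi_4
  pi_3 = 1/4*pi_1 + 3/8*pi_2 + 1/4*pi_3 + 3/8*pi_4
  pi_4 = 1/8*pi_1 + 3/8*pi_2 + 1/4*pi_3 + 1/8*pi_4
with normalization: pi_1 + pi_2 + pi_3 + pi_4 = 1.

Using the first 3 balance equations plus normalization, the linear system A*pi = b is:
  [-7/8, 1/8, 1/8, 3/8] . pi = 0
  [1/2, -7/8, 3/8, 1/8] . pi = 0
  [1/4, 3/8, -3/4, 3/8] . pi = 0
  [1, 1, 1, 1] . pi = 1

Solving yields:
  pi_1 = 69/377
  pi_2 = 205/754
  pi_3 = 118/377
  pi_4 = 175/754

Verification (pi * P):
  69/377*1/8 + 205/754*1/8 + 118/377*1/8 + 175/754*3/8 = 69/377 = pi_1  (ok)
  69/377*1/2 + 205/754*1/8 + 118/377*3/8 + 175/754*1/8 = 205/754 = pi_2  (ok)
  69/377*1/4 + 205/754*3/8 + 118/377*1/4 + 175/754*3/8 = 118/377 = pi_3  (ok)
  69/377*1/8 + 205/754*3/8 + 118/377*1/4 + 175/754*1/8 = 175/754 = pi_4  (ok)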